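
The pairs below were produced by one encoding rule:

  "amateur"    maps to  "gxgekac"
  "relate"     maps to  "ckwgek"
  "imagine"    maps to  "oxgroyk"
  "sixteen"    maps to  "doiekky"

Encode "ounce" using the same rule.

uaynk

The shift depends on letter class: consonant m→x is +11, but vowel a→g is +6. The rule splits by letter class: vowels +6, consonants +11.
For ounce: o(vowel)+6=u, u(vowel)+6=a, n(cons)+11=y, c(cons)+11=n, e(vowel)+6=k.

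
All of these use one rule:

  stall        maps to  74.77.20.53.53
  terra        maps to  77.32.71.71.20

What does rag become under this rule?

71.20.38

s(#19)→74 and t(#20)→77: differences scale by 3, so n = 3·pos + 17. The formula is n = 3×(alphabet index, a=1) + 17.
Applying it to rag: r=18→71, a=1→20, g=7→38.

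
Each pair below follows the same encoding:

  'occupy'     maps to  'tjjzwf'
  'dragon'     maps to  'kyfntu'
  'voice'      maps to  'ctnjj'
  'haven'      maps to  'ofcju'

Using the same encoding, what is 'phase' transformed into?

wofzj

The rule splits by letter class: vowels +5, consonants +7.
For phase: p(cons)+7=w, h(cons)+7=o, a(vowel)+5=f, s(cons)+7=z, e(vowel)+5=j.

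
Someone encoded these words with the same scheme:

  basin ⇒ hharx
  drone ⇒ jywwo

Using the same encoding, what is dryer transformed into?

jygnb

In basin: b→h is +6, a→h is +7, s→a is +8, i→r is +9 — the shift increases by 1 each position. Each letter shifts forward by (position + 6), i.e. 6, 7, 8, … — the shift grows by one for each successive letter.
Applying it to dryer: d+6=j, r+7=y, y+8=g, e+9=n, r+10=b.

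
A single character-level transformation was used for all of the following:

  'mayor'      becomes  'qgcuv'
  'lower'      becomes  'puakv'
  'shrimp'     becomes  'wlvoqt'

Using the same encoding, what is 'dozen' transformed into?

Two shifts are in play — +6 for a/e/i/o/u, +4 for every other letter.
Applying it to dozen: d(cons)+4=h, o(vowel)+6=u, z(cons)+4=d, e(vowel)+6=k, n(cons)+4=r.

hudkr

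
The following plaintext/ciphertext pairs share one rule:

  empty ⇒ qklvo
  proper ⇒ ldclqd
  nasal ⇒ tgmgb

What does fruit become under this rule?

zdeav

Each letter's alphabet position (a=0..z=25) is mapped through 9·x+6 mod 26 — an affine cipher.
Applying it to fruit: f(5)→9·5+6≡25=z; r(17)→9·17+6≡3=d; u(20)→9·20+6≡4=e; i(8)→9·8+6≡0=a; t(19)→9·19+6≡21=v (all mod 26).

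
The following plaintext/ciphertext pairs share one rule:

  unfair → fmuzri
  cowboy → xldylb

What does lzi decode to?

oar

Each pair mirrors across the alphabet (u↔f, n↔m, f↔u): positions sum to 25. Letters are reflected about the middle of the alphabet (position → 25−position): Atbash.
Undoing it on lzi: l↔o, z↔a, i↔r.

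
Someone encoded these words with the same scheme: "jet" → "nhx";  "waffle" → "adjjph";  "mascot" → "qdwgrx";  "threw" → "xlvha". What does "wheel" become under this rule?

alhhp

The shift depends on letter class: consonant j→n is +4, but vowel e→h is +3. The rule splits by letter class: vowels +3, consonants +4.
For wheel: w(cons)+4=a, h(cons)+4=l, e(vowel)+3=h, e(vowel)+3=h, l(cons)+4=p.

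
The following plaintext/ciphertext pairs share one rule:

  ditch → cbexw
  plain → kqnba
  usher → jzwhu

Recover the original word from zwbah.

shine

d(3)→c(2) and i(8)→b(1) fit y≡5x+13 (mod 26); the inverse of 5 mod 26 is 21. Treating letters as 0–25, the rule is x ↦ 5x + 13 (mod 26).
Decoding zwbah: z(25)→21·(25−13)≡18=s; w(22)→21·(22−13)≡7=h; b(1)→21·(1−13)≡8=i; a(0)→21·(0−13)≡13=n; h(7)→21·(7−13)≡4=e (all mod 26).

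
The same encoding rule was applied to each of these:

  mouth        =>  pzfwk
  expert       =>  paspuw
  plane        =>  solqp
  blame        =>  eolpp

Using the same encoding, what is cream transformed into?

fuplp

The shift depends on letter class: consonant m→p is +3, but vowel o→z is +11. The rule splits by letter class: vowels +11, consonants +3.
On cream: c(cons)+3=f, r(cons)+3=u, e(vowel)+11=p, a(vowel)+11=l, m(cons)+3=p.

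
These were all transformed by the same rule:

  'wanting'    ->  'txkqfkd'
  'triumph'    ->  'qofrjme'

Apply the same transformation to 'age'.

Compare letters: w→t is +23, a→x is +23, n→k is +23 — a constant shift. Every letter moves 23 places later in the alphabet, wrapping around z→a.
Applying it to age: a+23=x, g+23=d, e+23=b.

xdb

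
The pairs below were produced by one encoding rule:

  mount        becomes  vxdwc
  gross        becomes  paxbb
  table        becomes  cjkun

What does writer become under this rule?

farcna

Compare letters: m→v is +9, o→x is +9, u→d is +9 — a constant shift. Every letter moves 9 places later in the alphabet, wrapping around z→a.
On writer: w+9=f, r+9=a, i+9=r, t+9=c, e+9=n, r+9=a.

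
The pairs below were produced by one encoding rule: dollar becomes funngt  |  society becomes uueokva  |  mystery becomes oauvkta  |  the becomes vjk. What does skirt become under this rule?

umotv

The shift depends on letter class: consonant d→f is +2, but vowel o→u is +6. Vowels shift forward by 6 and consonants shift forward by 2.
On skirt: s(cons)+2=u, k(cons)+2=m, i(vowel)+6=o, r(cons)+2=t, t(cons)+2=v.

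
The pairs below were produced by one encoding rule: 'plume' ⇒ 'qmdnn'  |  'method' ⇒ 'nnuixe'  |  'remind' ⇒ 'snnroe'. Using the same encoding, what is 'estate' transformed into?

ntujun

Vowels shift forward by 9 and consonants shift forward by 1.
For estate: e(vowel)+9=n, s(cons)+1=t, t(cons)+1=u, a(vowel)+9=j, t(cons)+1=u, e(vowel)+9=n.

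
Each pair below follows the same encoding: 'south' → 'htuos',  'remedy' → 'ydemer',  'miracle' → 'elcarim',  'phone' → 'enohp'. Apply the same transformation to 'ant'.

tna

The output letters match the input read backwards: south reversed is htuos. The word is simply reversed.
For ant: reverse → tna.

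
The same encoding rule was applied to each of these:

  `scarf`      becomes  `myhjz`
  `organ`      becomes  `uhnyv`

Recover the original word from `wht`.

map

The output letters match the input read backwards, each shifted +7: scarf reversed is fracs. Read the word backwards and shift each letter +7.
Decoding wht: shift back: w−7=p, h−7=a, t−7=m → pam; then reverse → map.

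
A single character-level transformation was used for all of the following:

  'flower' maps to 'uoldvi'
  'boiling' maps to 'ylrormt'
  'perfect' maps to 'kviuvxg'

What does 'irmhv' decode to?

Each pair mirrors across the alphabet (f↔u, l↔o, o↔l): positions sum to 25. Each letter is replaced by its mirror in the alphabet: a↔z, b↔y, c↔x, and so on (the Atbash cipher).
Reversing it on irmhv: i↔r, r↔i, m↔n, h↔s, v↔e.

rinse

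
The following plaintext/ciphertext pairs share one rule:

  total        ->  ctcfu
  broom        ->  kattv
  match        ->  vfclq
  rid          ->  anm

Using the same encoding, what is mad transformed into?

vfm

Two shifts are in play — +5 for a/e/i/o/u, +9 for every other letter.
For mad: m(cons)+9=v, a(vowel)+5=f, d(cons)+9=m.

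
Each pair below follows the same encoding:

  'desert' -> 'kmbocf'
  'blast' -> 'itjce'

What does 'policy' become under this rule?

wwusnk

In desert: d→k is +7, e→m is +8, s→b is +9, e→o is +10 — the shift increases by 1 each position. Each letter shifts forward by (position + 7), i.e. 7, 8, 9, … — the shift grows by one for each successive letter.
For policy: p+7=w, o+8=w, l+9=u, i+10=s, c+11=n, y+12=k.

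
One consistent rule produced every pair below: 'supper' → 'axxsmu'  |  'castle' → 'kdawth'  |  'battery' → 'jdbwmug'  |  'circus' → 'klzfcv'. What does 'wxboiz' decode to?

outlaw

Shifts by position in supper: pos 0: s→a (+8), pos 1: u→x (+3), pos 2: p→x (+8), pos 3: p→s (+3) — repeating every 2. It's a Vigenère-style cipher with numeric key [8,3]: position i shifts by key[i mod 2].
Decoding wxboiz: w−8=o, x−3=u, b−8=t, o−3=l, i−8=a, z−3=w.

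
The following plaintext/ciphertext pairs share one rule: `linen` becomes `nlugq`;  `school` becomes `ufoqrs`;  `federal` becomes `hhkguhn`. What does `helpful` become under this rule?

jhsribn

Shifts by position in linen: pos 0: l→n (+2), pos 1: i→l (+3), pos 2: n→u (+7), pos 3: e→g (+2), pos 4: n→q (+3) — repeating every 3. The shifts repeat in a cycle of length 3: positions 0,1,… shift by +2, +3, +7, then the pattern repeats.
On helpful: h+2=j, e+3=h, l+7=s, p+2=r, f+3=i, u+7=b, l+2=n.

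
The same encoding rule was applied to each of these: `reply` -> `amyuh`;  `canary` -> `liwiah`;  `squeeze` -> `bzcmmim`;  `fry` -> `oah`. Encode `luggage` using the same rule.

ucppipm

The rule splits by letter class: vowels +8, consonants +9.
Applying it to luggage: l(cons)+9=u, u(vowel)+8=c, g(cons)+9=p, g(cons)+9=p, a(vowel)+8=i, g(cons)+9=p, e(vowel)+8=m.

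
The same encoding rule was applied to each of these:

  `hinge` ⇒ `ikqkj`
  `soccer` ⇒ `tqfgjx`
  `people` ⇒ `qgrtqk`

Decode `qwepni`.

public

In hinge: h→i is +1, i→k is +2, n→q is +3, g→k is +4 — the shift increases by 1 each position. Each letter shifts forward by (position + 1), i.e. 1, 2, 3, … — the shift grows by one for each successive letter.
Decoding qwepni: q−1=p, w−2=u, e−3=b, p−4=l, n−5=i, i−6=c.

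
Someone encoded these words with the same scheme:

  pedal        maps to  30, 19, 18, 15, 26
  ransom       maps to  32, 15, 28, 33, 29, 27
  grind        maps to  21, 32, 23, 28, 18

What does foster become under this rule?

20, 29, 33, 34, 19, 32

p is letter #16 and maps to 30: an offset of 14. The number is (letter's place in the alphabet, a=1) + 14.
For foster: f=6→20, o=15→29, s=19→33, t=20→34, e=5→19, r=18→32.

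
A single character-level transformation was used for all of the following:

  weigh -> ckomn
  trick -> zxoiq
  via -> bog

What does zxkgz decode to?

Compare letters: w→c is +6, e→k is +6, i→o is +6 — a constant shift. Each letter is shifted forward by 6 in the alphabet (a Caesar shift of +6).
Decoding zxkgz: z−6=t, x−6=r, k−6=e, g−6=a, z−6=t.

treat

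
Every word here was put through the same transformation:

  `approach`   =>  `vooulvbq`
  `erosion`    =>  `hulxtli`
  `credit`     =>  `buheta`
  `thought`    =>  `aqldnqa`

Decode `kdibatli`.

function

a(0)→v(21) and p(15)→o(14) fit y≡3x+21 (mod 26); the inverse of 3 mod 26 is 9. Each letter's alphabet position (a=0..z=25) is mapped through 3·x+21 mod 26 — an affine cipher.
Decoding kdibatli: k(10)→9·(10−21)≡5=f; d(3)→9·(3−21)≡20=u; i(8)→9·(8−21)≡13=n; b(1)→9·(1−21)≡2=c; a(0)→9·(0−21)≡19=t; t(19)→9·(19−21)≡8=i; l(11)→9·(11−21)≡14=o; i(8)→9·(8−21)≡13=n (all mod 26).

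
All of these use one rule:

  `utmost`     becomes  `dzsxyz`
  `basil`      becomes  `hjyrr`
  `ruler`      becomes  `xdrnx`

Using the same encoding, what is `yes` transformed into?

The shift depends on letter class: consonant t→z is +6, but vowel u→d is +9. Two shifts are in play — +9 for a/e/i/o/u, +6 for every other letter.
For yes: y(cons)+6=e, e(vowel)+9=n, s(cons)+6=y.

eny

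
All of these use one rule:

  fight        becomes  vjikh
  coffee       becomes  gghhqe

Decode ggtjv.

three

The output letters match the input read backwards, each shifted +2: fight reversed is thgif. The word is reversed, then every letter is shifted forward by 2.
Reversing it on ggtjv: shift back: g−2=e, g−2=e, t−2=r, j−2=h, v−2=t → eerht; then reverse → three.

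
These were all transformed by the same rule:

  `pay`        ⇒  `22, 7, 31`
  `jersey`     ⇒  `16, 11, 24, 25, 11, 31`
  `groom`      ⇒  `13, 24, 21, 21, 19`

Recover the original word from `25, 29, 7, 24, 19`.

Each letter is replaced by its alphabet position (a=1..z=26) + 6.
Undoing it on 25, 29, 7, 24, 19: 25→(25−6)÷1=19=s, 29→(29−6)÷1=23=w, 7→(7−6)÷1=1=a, 24→(24−6)÷1=18=r, 19→(19−6)÷1=13=m.

swarm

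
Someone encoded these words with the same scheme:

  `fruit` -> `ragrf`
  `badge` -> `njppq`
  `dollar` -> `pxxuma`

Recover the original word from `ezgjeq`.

squash

Shifts by position in fruit: pos 0: f→r (+12), pos 1: r→a (+9), pos 2: u→g (+12), pos 3: i→r (+9) — repeating every 2. It's a Vigenère-style cipher with numeric key [12,9]: position i shifts by key[i mod 2].
Undoing it on ezgjeq: e−12=s, z−9=q, g−12=u, j−9=a, e−12=s, q−9=h.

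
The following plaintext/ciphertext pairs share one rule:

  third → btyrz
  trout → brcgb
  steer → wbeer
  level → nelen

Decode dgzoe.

Treating letters as 0–25, the rule is x ↦ 5x + 10 (mod 26).
Decoding dgzoe: d(3)→21·(3−10)≡9=j; g(6)→21·(6−10)≡20=u; z(25)→21·(25−10)≡3=d; o(14)→21·(14−10)≡6=g; e(4)→21·(4−10)≡4=e (all mod 26).

judge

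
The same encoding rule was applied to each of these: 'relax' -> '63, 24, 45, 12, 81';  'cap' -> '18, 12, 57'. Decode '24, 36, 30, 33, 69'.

r(#18)→63 and e(#5)→24: differences scale by 3, so n = 3·pos + 9. With a=1..z=26, the number is 3·pos + 9.
Undoing it on 24, 36, 30, 33, 69: 24→(24−9)÷3=5=e, 36→(36−9)÷3=9=i, 30→(30−9)÷3=7=g, 33→(33−9)÷3=8=h, 69→(69−9)÷3=20=t.

eight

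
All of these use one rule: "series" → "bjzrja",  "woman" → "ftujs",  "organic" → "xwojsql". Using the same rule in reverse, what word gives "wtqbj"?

noise

Shifts by position in series: pos 0: s→b (+9), pos 1: e→j (+5), pos 2: r→z (+8), pos 3: i→r (+9), pos 4: e→j (+5), pos 5: s→a (+8) — repeating every 3. The shifts repeat in a cycle of length 3: positions 0,1,… shift by +9, +5, +8, then the pattern repeats.
Undoing it on wtqbj: w−9=n, t−5=o, q−8=i, b−9=s, j−5=e.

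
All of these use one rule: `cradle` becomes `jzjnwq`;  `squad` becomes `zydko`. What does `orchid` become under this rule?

Letter i (0-indexed) is shifted by i+7, so successive shifts are 7, 8, 9, ….
On orchid: o+7=v, r+8=z, c+9=l, h+10=r, i+11=t, d+12=p.

vzlrtp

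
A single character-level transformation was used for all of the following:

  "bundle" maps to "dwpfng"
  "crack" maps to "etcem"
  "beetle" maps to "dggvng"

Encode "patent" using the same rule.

rcvgpv

Compare letters: b→d is +2, u→w is +2, n→p is +2 — a constant shift. It's a constant shift of +2 (ROT2).
For patent: p+2=r, a+2=c, t+2=v, e+2=g, n+2=p, t+2=v.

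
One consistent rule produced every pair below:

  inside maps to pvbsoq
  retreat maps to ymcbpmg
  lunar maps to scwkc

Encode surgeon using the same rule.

In inside: i→p is +7, n→v is +8, s→b is +9, i→s is +10 — the shift increases by 1 each position. Each letter shifts forward by (position + 7), i.e. 7, 8, 9, … — the shift grows by one for each successive letter.
On surgeon: s+7=z, u+8=c, r+9=a, g+10=q, e+11=p, o+12=a, n+13=a.

zcaqpaa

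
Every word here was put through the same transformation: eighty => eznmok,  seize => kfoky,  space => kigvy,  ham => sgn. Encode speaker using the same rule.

xkqgkvy

The output letters match the input read backwards, each shifted +6: eighty reversed is ythgie. The word is reversed, then every letter is shifted forward by 6.
For speaker: reverse → rekaeps; then shift: r+6=x, e+6=k, k+6=q, a+6=g, e+6=k, p+6=v, s+6=y.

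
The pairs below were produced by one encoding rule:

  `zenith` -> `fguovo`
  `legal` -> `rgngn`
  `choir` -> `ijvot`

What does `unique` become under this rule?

Shifts by position in zenith: pos 0: z→f (+6), pos 1: e→g (+2), pos 2: n→u (+7), pos 3: i→o (+6), pos 4: t→v (+2), pos 5: h→o (+7) — repeating every 3. The shifts repeat in a cycle of length 3: positions 0,1,… shift by +6, +2, +7, then the pattern repeats.
For unique: u+6=a, n+2=p, i+7=p, q+6=w, u+2=w, e+7=l.

appwwl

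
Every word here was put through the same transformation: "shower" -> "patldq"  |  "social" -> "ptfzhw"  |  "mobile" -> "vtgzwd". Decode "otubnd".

s(18)→p(15) and h(7)→a(0) fit y≡25x+7 (mod 26); the inverse of 25 mod 26 is 25. Treating letters as 0–25, the rule is x ↦ 25x + 7 (mod 26).
Undoing it on otubnd: o(14)→25·(14−7)≡19=t; t(19)→25·(19−7)≡14=o; u(20)→25·(20−7)≡13=n; b(1)→25·(1−7)≡6=g; n(13)→25·(13−7)≡20=u; d(3)→25·(3−7)≡4=e (all mod 26).

tongue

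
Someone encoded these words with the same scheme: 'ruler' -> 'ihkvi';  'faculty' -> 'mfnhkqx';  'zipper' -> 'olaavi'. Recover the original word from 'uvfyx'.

heavy

r(17)→i(8) and u(20)→h(7) fit y≡17x+5 (mod 26); the inverse of 17 mod 26 is 23. This is an affine cipher: with a=0,…,z=25, each position x becomes (17x+5) mod 26.
Decoding uvfyx: u(20)→23·(20−5)≡7=h; v(21)→23·(21−5)≡4=e; f(5)→23·(5−5)≡0=a; y(24)→23·(24−5)≡21=v; x(23)→23·(23−5)≡24=y (all mod 26).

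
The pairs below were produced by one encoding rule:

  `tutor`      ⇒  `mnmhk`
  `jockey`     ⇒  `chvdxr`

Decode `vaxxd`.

cheek

Compare letters: t→m is +19, u→n is +19, t→m is +19 — a constant shift. This is a Caesar cipher with shift 19.
Undoing it on vaxxd: v−19=c, a−19=h, x−19=e, x−19=e, d−19=k.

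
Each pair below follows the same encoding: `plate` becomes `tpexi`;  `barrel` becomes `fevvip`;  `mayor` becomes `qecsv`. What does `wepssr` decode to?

Compare letters: p→t is +4, l→p is +4, a→e is +4 — a constant shift. This is a Caesar cipher with shift 4.
Undoing it on wepssr: w−4=s, e−4=a, p−4=l, s−4=o, s−4=o, r−4=n.

saloon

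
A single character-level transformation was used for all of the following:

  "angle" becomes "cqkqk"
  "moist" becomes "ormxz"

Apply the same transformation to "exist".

gamxz

Each letter shifts forward by (position + 2), i.e. 2, 3, 4, … — the shift grows by one for each successive letter.
On exist: e+2=g, x+3=a, i+4=m, s+5=x, t+6=z.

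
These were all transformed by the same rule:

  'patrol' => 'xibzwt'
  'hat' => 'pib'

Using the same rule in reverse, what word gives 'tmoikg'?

legacy

Compare letters: p→x is +8, a→i is +8, t→b is +8 — a constant shift. Each letter is shifted forward by 8 in the alphabet (a Caesar shift of +8).
Reversing it on tmoikg: t−8=l, m−8=e, o−8=g, i−8=a, k−8=c, g−8=y.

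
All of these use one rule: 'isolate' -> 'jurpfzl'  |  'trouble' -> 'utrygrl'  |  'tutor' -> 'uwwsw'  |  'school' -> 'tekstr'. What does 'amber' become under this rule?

boeiw

In isolate: i→j is +1, s→u is +2, o→r is +3, l→p is +4 — the shift increases by 1 each position. Letter i (0-indexed) is shifted by i+1, so successive shifts are 1, 2, 3, ….
For amber: a+1=b, m+2=o, b+3=e, e+4=i, r+5=w.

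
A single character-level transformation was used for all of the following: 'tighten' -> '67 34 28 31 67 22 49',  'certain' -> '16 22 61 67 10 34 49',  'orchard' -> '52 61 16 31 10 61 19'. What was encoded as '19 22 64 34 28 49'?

design

t(#20)→67 and i(#9)→34: differences scale by 3, so n = 3·pos + 7. With a=1..z=26, the number is 3·pos + 7.
Undoing it on 19 22 64 34 28 49: 19→(19−7)÷3=4=d, 22→(22−7)÷3=5=e, 64→(64−7)÷3=19=s, 34→(34−7)÷3=9=i, 28→(28−7)÷3=7=g, 49→(49−7)÷3=14=n.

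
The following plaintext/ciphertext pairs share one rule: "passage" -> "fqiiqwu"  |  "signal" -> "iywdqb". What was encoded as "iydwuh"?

Compare letters: p→f is +16, a→q is +16, s→i is +16 — a constant shift. It's a constant shift of +16 (ROT16).
Decoding iydwuh: i−16=s, y−16=i, d−16=n, w−16=g, u−16=e, h−16=r.

singer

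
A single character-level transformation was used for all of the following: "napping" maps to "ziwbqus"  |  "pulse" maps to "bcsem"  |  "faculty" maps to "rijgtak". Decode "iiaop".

watch

Shifts by position in napping: pos 0: n→z (+12), pos 1: a→i (+8), pos 2: p→w (+7), pos 3: p→b (+12), pos 4: i→q (+8), pos 5: n→u (+7) — repeating every 3. A repeating key of period 3 is used — shifts +12, +8, +7 over and over.
Undoing it on iiaop: i−12=w, i−8=a, a−7=t, o−12=c, p−8=h.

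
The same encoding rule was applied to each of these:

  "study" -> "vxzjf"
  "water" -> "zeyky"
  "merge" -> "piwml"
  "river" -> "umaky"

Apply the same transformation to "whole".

zltrl

Each letter shifts forward by (position + 3), i.e. 3, 4, 5, … — the shift grows by one for each successive letter.
For whole: w+3=z, h+4=l, o+5=t, l+6=r, e+7=l.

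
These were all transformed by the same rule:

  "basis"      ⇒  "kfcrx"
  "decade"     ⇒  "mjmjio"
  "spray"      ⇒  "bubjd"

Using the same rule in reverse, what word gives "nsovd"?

It's a Vigenère-style cipher with numeric key [9,5,10]: position i shifts by key[i mod 3].
Decoding nsovd: n−9=e, s−5=n, o−10=e, v−9=m, d−5=y.

enemy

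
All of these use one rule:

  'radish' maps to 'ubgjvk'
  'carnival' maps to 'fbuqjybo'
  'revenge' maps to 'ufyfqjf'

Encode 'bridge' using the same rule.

eujgjf

The rule splits by letter class: vowels +1, consonants +3.
On bridge: b(cons)+3=e, r(cons)+3=u, i(vowel)+1=j, d(cons)+3=g, g(cons)+3=j, e(vowel)+1=f.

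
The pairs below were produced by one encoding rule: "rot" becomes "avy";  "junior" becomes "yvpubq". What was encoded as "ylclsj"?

Two steps: reverse the string, then apply a Caesar shift of +7.
Undoing it on ylclsj: shift back: y−7=r, l−7=e, c−7=v, l−7=e, s−7=l, j−7=c → revelc; then reverse → clever.

clever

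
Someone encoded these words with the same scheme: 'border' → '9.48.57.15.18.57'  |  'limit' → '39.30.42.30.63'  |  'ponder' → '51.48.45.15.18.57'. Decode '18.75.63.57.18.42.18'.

extreme

b(#2)→9 and o(#15)→48: differences scale by 3, so n = 3·pos + 3. With a=1..z=26, the number is 3·pos + 3.
Reversing it on 18.75.63.57.18.42.18: 18→(18−3)÷3=5=e, 75→(75−3)÷3=24=x, 63→(63−3)÷3=20=t, 57→(57−3)÷3=18=r, 18→(18−3)÷3=5=e, 42→(42−3)÷3=13=m, 18→(18−3)÷3=5=e.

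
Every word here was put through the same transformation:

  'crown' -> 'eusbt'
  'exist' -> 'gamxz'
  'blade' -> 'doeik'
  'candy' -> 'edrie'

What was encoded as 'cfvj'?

acre

In crown: c→e is +2, r→u is +3, o→s is +4, w→b is +5 — the shift increases by 1 each position. Letter i (0-indexed) is shifted by i+2, so successive shifts are 2, 3, 4, ….
Reversing it on cfvj: c−2=a, f−3=c, v−4=r, j−5=e.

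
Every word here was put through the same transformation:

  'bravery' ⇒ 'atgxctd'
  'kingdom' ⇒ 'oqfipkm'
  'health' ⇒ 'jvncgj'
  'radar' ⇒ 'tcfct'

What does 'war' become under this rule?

The output letters match the input read backwards, each shifted +2: bravery reversed is yrevarb. Read the word backwards and shift each letter +2.
On war: reverse → raw; then shift: r+2=t, a+2=c, w+2=y.

tcy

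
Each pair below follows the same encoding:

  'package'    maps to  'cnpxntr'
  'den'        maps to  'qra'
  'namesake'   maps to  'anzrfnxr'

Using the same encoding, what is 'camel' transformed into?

pnzry

Compare letters: p→c is +13, a→n is +13, c→p is +13 — a constant shift. Every letter moves 13 places later in the alphabet, wrapping around z→a.
Applying it to camel: c+13=p, a+13=n, m+13=z, e+13=r, l+13=y.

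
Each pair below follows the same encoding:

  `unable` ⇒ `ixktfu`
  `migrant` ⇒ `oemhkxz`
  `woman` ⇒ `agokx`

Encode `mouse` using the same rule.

This is an affine cipher: with a=0,…,z=25, each position x becomes (9x+10) mod 26.
For mouse: m(12)→9·12+10≡14=o; o(14)→9·14+10≡6=g; u(20)→9·20+10≡8=i; s(18)→9·18+10≡16=q; e(4)→9·4+10≡20=u (all mod 26).

ogiqu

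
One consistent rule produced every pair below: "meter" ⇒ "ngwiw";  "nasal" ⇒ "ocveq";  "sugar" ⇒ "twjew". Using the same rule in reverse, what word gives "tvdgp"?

stack

In meter: m→n is +1, e→g is +2, t→w is +3, e→i is +4 — the shift increases by 1 each position. Letter i (0-indexed) is shifted by i+1, so successive shifts are 1, 2, 3, ….
Undoing it on tvdgp: t−1=s, v−2=t, d−3=a, g−4=c, p−5=k.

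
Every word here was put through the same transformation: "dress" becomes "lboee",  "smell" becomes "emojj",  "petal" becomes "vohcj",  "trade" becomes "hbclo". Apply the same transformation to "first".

d(3)→l(11) and r(17)→b(1) fit y≡3x+2 (mod 26); the inverse of 3 mod 26 is 9. This is an affine cipher: with a=0,…,z=25, each position x becomes (3x+2) mod 26.
Applying it to first: f(5)→3·5+2≡17=r; i(8)→3·8+2≡0=a; r(17)→3·17+2≡1=b; s(18)→3·18+2≡4=e; t(19)→3·19+2≡7=h (all mod 26).

rabeh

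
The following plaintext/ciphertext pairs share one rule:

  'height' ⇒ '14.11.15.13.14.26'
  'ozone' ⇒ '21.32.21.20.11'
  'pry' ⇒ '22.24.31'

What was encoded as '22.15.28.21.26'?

pivot

h is letter #8 and maps to 14: an offset of 6. Each letter is replaced by its alphabet position (a=1..z=26) + 6.
Undoing it on 22.15.28.21.26: 22→(22−6)÷1=16=p, 15→(15−6)÷1=9=i, 28→(28−6)÷1=22=v, 21→(21−6)÷1=15=o, 26→(26−6)÷1=20=t.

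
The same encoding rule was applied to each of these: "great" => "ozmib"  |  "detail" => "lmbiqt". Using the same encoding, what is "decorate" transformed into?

Compare letters: g→o is +8, r→z is +8, e→m is +8 — a constant shift. It's a constant shift of +8 (ROT8).
On decorate: d+8=l, e+8=m, c+8=k, o+8=w, r+8=z, a+8=i, t+8=b, e+8=m.

lmkwzibm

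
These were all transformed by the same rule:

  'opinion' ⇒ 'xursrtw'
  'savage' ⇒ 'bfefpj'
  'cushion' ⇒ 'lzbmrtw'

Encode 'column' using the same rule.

ltuzvs

Shifts by position in opinion: pos 0: o→x (+9), pos 1: p→u (+5), pos 2: i→r (+9), pos 3: n→s (+5) — repeating every 2. It's a Vigenère-style cipher with numeric key [9,5]: position i shifts by key[i mod 2].
Applying it to column: c+9=l, o+5=t, l+9=u, u+5=z, m+9=v, n+5=s.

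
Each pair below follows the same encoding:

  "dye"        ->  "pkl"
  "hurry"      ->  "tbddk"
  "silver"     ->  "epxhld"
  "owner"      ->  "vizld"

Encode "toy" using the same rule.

The shift depends on letter class: consonant d→p is +12, but vowel e→l is +7. Vowels shift forward by 7 and consonants shift forward by 12.
On toy: t(cons)+12=f, o(vowel)+7=v, y(cons)+12=k.

fvk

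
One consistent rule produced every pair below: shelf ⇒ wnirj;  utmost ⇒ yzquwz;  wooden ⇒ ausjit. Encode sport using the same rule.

Shifts by position in shelf: pos 0: s→w (+4), pos 1: h→n (+6), pos 2: e→i (+4), pos 3: l→r (+6) — repeating every 2. It's a Vigenère-style cipher with numeric key [4,6]: position i shifts by key[i mod 2].
For sport: s+4=w, p+6=v, o+4=s, r+6=x, t+4=x.

wvsxx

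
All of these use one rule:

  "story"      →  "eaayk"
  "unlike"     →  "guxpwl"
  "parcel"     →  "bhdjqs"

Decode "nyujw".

brick

Shifts by position in story: pos 0: s→e (+12), pos 1: t→a (+7), pos 2: o→a (+12), pos 3: r→y (+7) — repeating every 2. A repeating key of period 2 is used — shifts +12, +7 over and over.
Decoding nyujw: n−12=b, y−7=r, u−12=i, j−7=c, w−12=k.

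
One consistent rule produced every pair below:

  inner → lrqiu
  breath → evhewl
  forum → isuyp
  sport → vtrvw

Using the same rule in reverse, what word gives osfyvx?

A repeating key of period 2 is used — shifts +3, +4 over and over.
Undoing it on osfyvx: o−3=l, s−4=o, f−3=c, y−4=u, v−3=s, x−4=t.

locust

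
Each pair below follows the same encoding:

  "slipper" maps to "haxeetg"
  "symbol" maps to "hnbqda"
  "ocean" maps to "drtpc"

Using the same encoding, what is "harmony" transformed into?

Compare letters: s→h is +15, l→a is +15, i→x is +15 — a constant shift. Each letter is shifted forward by 15 in the alphabet (a Caesar shift of +15).
On harmony: h+15=w, a+15=p, r+15=g, m+15=b, o+15=d, n+15=c, y+15=n.

wpgbdcn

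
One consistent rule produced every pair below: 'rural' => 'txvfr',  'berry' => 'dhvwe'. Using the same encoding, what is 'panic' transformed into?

In rural: r→t is +2, u→x is +3, r→v is +4, a→f is +5 — the shift increases by 1 each position. The shift increases by 1 at each position, starting from +2: 2, 3, 4, ….
For panic: p+2=r, a+3=d, n+4=r, i+5=n, c+6=i.

rdrni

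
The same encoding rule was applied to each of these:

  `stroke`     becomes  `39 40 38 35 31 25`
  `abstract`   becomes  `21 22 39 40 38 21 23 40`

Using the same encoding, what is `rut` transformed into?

38 41 40

s is letter #19 and maps to 39: an offset of 20. Letters become their 1-based position plus 20 (so a→21, b→22, …).
On rut: r=18→38, u=21→41, t=20→40.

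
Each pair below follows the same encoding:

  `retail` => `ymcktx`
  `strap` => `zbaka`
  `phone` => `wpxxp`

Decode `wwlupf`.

In retail: r→y is +7, e→m is +8, t→c is +9, a→k is +10 — the shift increases by 1 each position. The shift increases by 1 at each position, starting from +7: 7, 8, 9, ….
Undoing it on wwlupf: w−7=p, w−8=o, l−9=c, u−10=k, p−11=e, f−12=t.

pocket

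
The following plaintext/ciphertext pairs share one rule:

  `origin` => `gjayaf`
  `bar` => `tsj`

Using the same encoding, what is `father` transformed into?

xslzwj

Compare letters: o→g is +18, r→j is +18, i→a is +18 — a constant shift. Every letter moves 18 places later in the alphabet, wrapping around z→a.
Applying it to father: f+18=x, a+18=s, t+18=l, h+18=z, e+18=w, r+18=j.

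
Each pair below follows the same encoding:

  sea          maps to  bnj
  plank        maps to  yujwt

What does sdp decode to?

This is a Caesar cipher with shift 9.
Reversing it on sdp: s−9=j, d−9=u, p−9=g.

jug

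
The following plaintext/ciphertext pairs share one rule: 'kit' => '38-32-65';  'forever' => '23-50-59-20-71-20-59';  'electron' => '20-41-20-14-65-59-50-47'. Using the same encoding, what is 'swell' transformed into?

62-74-20-41-41

k(#11)→38 and i(#9)→32: differences scale by 3, so n = 3·pos + 5. Each letter becomes 3×(its alphabet position, a=1..z=26) + 5.
For swell: s=19→62, w=23→74, e=5→20, l=12→41, l=12→41.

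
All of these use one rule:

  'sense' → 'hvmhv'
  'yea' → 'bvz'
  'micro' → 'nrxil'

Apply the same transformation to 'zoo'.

all

Each pair mirrors across the alphabet (s↔h, e↔v, n↔m): positions sum to 25. This is the alphabet-reversal cipher (Atbash): a becomes z, b becomes y, etc.
For zoo: z↔a, o↔l, o↔l.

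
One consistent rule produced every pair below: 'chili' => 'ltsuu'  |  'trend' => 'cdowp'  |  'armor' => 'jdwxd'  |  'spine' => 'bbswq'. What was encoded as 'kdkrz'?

A repeating key of period 3 is used — shifts +9, +12, +10 over and over.
Decoding kdkrz: k−9=b, d−12=r, k−10=a, r−9=i, z−12=n.

brain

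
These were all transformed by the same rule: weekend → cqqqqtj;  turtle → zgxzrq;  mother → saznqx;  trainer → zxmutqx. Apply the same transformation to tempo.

The shift depends on letter class: consonant w→c is +6, but vowel e→q is +12. Two shifts are in play — +12 for a/e/i/o/u, +6 for every other letter.
Applying it to tempo: t(cons)+6=z, e(vowel)+12=q, m(cons)+6=s, p(cons)+6=v, o(vowel)+12=a.

zqsva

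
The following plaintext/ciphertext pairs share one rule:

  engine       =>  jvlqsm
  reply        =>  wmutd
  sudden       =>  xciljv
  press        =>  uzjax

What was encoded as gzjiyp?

breath

Shifts by position in engine: pos 0: e→j (+5), pos 1: n→v (+8), pos 2: g→l (+5), pos 3: i→q (+8) — repeating every 2. It's a Vigenère-style cipher with numeric key [5,8]: position i shifts by key[i mod 2].
Undoing it on gzjiyp: g−5=b, z−8=r, j−5=e, i−8=a, y−5=t, p−8=h.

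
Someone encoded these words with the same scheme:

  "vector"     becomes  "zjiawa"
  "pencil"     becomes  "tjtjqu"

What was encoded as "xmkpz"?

Letter i (0-indexed) is shifted by i+4, so successive shifts are 4, 5, 6, ….
Reversing it on xmkpz: x−4=t, m−5=h, k−6=e, p−7=i, z−8=r.

their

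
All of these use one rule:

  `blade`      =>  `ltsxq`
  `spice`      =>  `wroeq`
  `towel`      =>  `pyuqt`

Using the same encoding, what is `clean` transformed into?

etqsf

b(1)→l(11) and l(11)→t(19) fit y≡19x+18 (mod 26); the inverse of 19 mod 26 is 11. Each letter's alphabet position (a=0..z=25) is mapped through 19·x+18 mod 26 — an affine cipher.
Applying it to clean: c(2)→19·2+18≡4=e; l(11)→19·11+18≡19=t; e(4)→19·4+18≡16=q; a(0)→19·0+18≡18=s; n(13)→19·13+18≡5=f (all mod 26).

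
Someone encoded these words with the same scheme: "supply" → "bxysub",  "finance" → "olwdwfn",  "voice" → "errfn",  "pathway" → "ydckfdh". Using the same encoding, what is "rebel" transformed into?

ahkhu

Shifts by position in supply: pos 0: s→b (+9), pos 1: u→x (+3), pos 2: p→y (+9), pos 3: p→s (+3) — repeating every 2. It's a Vigenère-style cipher with numeric key [9,3]: position i shifts by key[i mod 2].
Applying it to rebel: r+9=a, e+3=h, b+9=k, e+3=h, l+9=u.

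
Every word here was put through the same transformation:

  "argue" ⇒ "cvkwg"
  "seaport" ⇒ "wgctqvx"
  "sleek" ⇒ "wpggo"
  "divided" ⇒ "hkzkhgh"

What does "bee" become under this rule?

fgg

The rule splits by letter class: vowels +2, consonants +4.
Applying it to bee: b(cons)+4=f, e(vowel)+2=g, e(vowel)+2=g.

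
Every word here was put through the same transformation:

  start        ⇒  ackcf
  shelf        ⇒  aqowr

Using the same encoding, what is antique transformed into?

Letter i (0-indexed) is shifted by i+8, so successive shifts are 8, 9, 10, ….
Applying it to antique: a+8=i, n+9=w, t+10=d, i+11=t, q+12=c, u+13=h, e+14=s.

iwdtchs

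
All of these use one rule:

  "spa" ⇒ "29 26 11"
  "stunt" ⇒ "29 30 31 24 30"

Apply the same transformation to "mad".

23 11 14

s is letter #19 and maps to 29: an offset of 10. Letters become their 1-based position plus 10 (so a→11, b→12, …).
Applying it to mad: m=13→23, a=1→11, d=4→14.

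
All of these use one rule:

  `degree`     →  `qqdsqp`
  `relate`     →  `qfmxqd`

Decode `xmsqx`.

legal

The output letters match the input read backwards, each shifted +12: degree reversed is eerged. Read the word backwards and shift each letter +12.
Undoing it on xmsqx: shift back: x−12=l, m−12=a, s−12=g, q−12=e, x−12=l → lagel; then reverse → legal.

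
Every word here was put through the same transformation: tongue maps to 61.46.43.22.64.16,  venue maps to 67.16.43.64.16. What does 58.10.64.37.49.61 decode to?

sculpt

Each letter becomes 3×(its alphabet position, a=1..z=26) + 1.
Reversing it on 58.10.64.37.49.61: 58→(58−1)÷3=19=s, 10→(10−1)÷3=3=c, 64→(64−1)÷3=21=u, 37→(37−1)÷3=12=l, 49→(49−1)÷3=16=p, 61→(61−1)÷3=20=t.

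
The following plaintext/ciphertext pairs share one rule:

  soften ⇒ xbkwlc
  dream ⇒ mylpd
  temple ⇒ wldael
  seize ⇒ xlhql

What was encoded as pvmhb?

Each letter's alphabet position (a=0..z=25) is mapped through 25·x+15 mod 26 — an affine cipher.
Decoding pvmhb: p(15)→25·(15−15)≡0=a; v(21)→25·(21−15)≡20=u; m(12)→25·(12−15)≡3=d; h(7)→25·(7−15)≡8=i; b(1)→25·(1−15)≡14=o (all mod 26).

audio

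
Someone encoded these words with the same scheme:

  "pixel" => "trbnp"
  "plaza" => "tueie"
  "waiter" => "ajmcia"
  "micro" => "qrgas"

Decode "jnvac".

Shifts by position in pixel: pos 0: p→t (+4), pos 1: i→r (+9), pos 2: x→b (+4), pos 3: e→n (+9) — repeating every 2. The shifts repeat in a cycle of length 2: positions 0,1,… shift by +4, +9, then the pattern repeats.
Reversing it on jnvac: j−4=f, n−9=e, v−4=r, a−9=r, c−4=y.

ferry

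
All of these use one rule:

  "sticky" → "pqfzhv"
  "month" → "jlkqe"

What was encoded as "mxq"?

pat

Each letter is shifted forward by 23 in the alphabet (a Caesar shift of +23).
Undoing it on mxq: m−23=p, x−23=a, q−23=t.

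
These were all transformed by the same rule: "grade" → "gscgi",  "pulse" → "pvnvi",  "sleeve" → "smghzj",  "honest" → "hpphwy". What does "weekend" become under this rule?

In grade: g→g is +0, r→s is +1, a→c is +2, d→g is +3 — the shift increases by 1 each position. Each letter shifts forward by its position index (0, 1, 2, …) — the shift grows by one for each successive letter.
Applying it to weekend: w+0=w, e+1=f, e+2=g, k+3=n, e+4=i, n+5=s, d+6=j.

wfgnisj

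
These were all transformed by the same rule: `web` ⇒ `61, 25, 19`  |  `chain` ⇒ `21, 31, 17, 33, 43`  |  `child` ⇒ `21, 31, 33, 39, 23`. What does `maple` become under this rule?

w(#23)→61 and e(#5)→25: differences scale by 2, so n = 2·pos + 15. The formula is n = 2×(alphabet index, a=1) + 15.
For maple: m=13→41, a=1→17, p=16→47, l=12→39, e=5→25.

41, 17, 47, 39, 25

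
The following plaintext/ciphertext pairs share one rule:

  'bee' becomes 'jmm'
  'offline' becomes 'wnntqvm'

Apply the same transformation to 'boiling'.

Compare letters: b→j is +8, e→m is +8, e→m is +8 — a constant shift. This is a Caesar cipher with shift 8.
Applying it to boiling: b+8=j, o+8=w, i+8=q, l+8=t, i+8=q, n+8=v, g+8=o.

jwqtqvo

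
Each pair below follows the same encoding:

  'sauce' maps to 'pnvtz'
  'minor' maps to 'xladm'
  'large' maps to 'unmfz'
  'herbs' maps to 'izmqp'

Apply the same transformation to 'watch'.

Treating letters as 0–25, the rule is x ↦ 3x + 13 (mod 26).
On watch: w(22)→3·22+13≡1=b; a(0)→3·0+13≡13=n; t(19)→3·19+13≡18=s; c(2)→3·2+13≡19=t; h(7)→3·7+13≡8=i (all mod 26).

bnsti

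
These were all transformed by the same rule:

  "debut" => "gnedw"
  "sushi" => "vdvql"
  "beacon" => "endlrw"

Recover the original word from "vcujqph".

Shifts by position in debut: pos 0: d→g (+3), pos 1: e→n (+9), pos 2: b→e (+3), pos 3: u→d (+9) — repeating every 2. The shifts repeat in a cycle of length 2: positions 0,1,… shift by +3, +9, then the pattern repeats.
Reversing it on vcujqph: v−3=s, c−9=t, u−3=r, j−9=a, q−3=n, p−9=g, h−3=e.

strange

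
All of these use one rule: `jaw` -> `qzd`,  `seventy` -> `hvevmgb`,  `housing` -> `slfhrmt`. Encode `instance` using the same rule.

rmhgzmxv

This is the alphabet-reversal cipher (Atbash): a becomes z, b becomes y, etc.
Applying it to instance: i↔r, n↔m, s↔h, t↔g, a↔z, n↔m, c↔x, e↔v.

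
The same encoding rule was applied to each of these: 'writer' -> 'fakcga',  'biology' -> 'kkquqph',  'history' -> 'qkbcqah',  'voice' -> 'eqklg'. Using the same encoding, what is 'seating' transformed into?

The shift depends on letter class: consonant w→f is +9, but vowel i→k is +2. Two shifts are in play — +2 for a/e/i/o/u, +9 for every other letter.
Applying it to seating: s(cons)+9=b, e(vowel)+2=g, a(vowel)+2=c, t(cons)+9=c, i(vowel)+2=k, n(cons)+9=w, g(cons)+9=p.

bgcckwp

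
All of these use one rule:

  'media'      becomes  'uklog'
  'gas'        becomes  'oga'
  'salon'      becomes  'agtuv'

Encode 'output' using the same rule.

uabxab

The shift depends on letter class: consonant m→u is +8, but vowel e→k is +6. Two shifts are in play — +6 for a/e/i/o/u, +8 for every other letter.
Applying it to output: o(vowel)+6=u, u(vowel)+6=a, t(cons)+8=b, p(cons)+8=x, u(vowel)+6=a, t(cons)+8=b.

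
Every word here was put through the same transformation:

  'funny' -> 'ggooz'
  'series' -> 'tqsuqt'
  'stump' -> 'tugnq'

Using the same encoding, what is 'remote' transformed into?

The shift depends on letter class: consonant f→g is +1, but vowel u→g is +12. Two shifts are in play — +12 for a/e/i/o/u, +1 for every other letter.
Applying it to remote: r(cons)+1=s, e(vowel)+12=q, m(cons)+1=n, o(vowel)+12=a, t(cons)+1=u, e(vowel)+12=q.

sqnauq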